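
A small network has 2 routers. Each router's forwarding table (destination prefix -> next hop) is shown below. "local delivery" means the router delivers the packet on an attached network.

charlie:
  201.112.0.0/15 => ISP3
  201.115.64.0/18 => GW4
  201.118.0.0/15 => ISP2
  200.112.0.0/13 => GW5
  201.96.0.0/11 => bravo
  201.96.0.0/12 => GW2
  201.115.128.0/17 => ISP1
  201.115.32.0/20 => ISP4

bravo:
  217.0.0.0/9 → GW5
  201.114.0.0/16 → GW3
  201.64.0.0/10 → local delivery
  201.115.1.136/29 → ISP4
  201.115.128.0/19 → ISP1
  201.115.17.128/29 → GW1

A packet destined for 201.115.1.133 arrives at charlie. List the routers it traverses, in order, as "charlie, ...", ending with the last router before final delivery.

At charlie: longest match for 201.115.1.133 is 201.96.0.0/11 -> bravo
At bravo: longest match for 201.115.1.133 is 201.64.0.0/10 -> local delivery

charlie, bravo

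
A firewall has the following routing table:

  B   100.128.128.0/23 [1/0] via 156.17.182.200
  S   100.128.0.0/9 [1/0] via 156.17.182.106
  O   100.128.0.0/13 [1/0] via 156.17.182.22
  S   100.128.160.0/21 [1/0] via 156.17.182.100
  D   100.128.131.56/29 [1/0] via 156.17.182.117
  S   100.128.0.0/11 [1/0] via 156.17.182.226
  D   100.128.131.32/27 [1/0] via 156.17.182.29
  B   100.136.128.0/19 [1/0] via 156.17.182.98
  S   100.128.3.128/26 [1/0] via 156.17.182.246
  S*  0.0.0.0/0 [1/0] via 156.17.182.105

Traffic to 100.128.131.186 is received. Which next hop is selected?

Routes whose prefix contains 100.128.131.186:
  0.0.0.0/0 (default, matches everything) -> 156.17.182.105
  100.128.0.0/9 (100.128.0.0 - 100.255.255.255) -> 156.17.182.106
  100.128.0.0/11 (100.128.0.0 - 100.159.255.255) -> 156.17.182.226
  100.128.0.0/13 (100.128.0.0 - 100.135.255.255) -> 156.17.182.22
More-specific entries that do NOT match:
  100.128.131.56/29 (100.128.131.56 - 100.128.131.63) does not contain 100.128.131.186
  100.128.131.32/27 (100.128.131.32 - 100.128.131.63) does not contain 100.128.131.186
  100.128.3.128/26 (100.128.3.128 - 100.128.3.191) does not contain 100.128.131.186
  100.128.128.0/23 (100.128.128.0 - 100.128.129.255) does not contain 100.128.131.186
  100.128.160.0/21 (100.128.160.0 - 100.128.167.255) does not contain 100.128.131.186
  100.136.128.0/19 (100.136.128.0 - 100.136.159.255) does not contain 100.128.131.186
Longest matching prefix is /13 -> next hop 156.17.182.22.

156.17.182.22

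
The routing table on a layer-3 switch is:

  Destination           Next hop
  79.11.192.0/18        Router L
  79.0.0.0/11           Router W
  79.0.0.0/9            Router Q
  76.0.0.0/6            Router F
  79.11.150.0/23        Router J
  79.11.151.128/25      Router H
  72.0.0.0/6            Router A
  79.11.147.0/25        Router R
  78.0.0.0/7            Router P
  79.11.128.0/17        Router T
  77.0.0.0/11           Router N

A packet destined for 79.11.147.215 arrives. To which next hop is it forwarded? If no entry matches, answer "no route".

Router T

Routes whose prefix contains 79.11.147.215:
  76.0.0.0/6 (76.0.0.0 - 79.255.255.255) -> Router F
  78.0.0.0/7 (78.0.0.0 - 79.255.255.255) -> Router P
  79.0.0.0/9 (79.0.0.0 - 79.127.255.255) -> Router Q
  79.0.0.0/11 (79.0.0.0 - 79.31.255.255) -> Router W
  79.11.128.0/17 (79.11.128.0 - 79.11.255.255) -> Router T
More-specific entries that do NOT match:
  79.11.151.128/25 (79.11.151.128 - 79.11.151.255) does not contain 79.11.147.215
  79.11.147.0/25 (79.11.147.0 - 79.11.147.127) does not contain 79.11.147.215
  79.11.150.0/23 (79.11.150.0 - 79.11.151.255) does not contain 79.11.147.215
  79.11.192.0/18 (79.11.192.0 - 79.11.255.255) does not contain 79.11.147.215
Longest matching prefix is /17 -> next hop Router T.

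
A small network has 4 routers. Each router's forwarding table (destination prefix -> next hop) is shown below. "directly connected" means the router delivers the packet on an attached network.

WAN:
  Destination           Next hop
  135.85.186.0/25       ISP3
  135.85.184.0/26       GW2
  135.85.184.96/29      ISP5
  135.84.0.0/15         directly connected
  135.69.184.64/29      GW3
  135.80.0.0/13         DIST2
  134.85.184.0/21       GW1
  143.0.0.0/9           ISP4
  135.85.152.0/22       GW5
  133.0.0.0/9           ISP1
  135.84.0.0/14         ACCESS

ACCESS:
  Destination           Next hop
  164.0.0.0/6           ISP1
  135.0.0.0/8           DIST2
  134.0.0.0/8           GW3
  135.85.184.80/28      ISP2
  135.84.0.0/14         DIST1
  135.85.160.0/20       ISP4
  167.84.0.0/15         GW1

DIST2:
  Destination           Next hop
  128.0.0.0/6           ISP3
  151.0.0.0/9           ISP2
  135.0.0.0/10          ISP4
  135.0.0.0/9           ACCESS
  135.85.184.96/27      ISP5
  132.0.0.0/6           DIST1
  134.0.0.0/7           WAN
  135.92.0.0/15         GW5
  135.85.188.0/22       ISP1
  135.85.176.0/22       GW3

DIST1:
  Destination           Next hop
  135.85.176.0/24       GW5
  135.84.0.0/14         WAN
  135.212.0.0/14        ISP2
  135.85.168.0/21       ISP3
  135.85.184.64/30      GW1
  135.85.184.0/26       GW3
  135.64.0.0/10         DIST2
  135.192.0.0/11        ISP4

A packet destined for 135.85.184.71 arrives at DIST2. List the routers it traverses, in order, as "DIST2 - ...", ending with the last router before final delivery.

At DIST2: longest match for 135.85.184.71 is 135.0.0.0/9 -> ACCESS
At ACCESS: longest match for 135.85.184.71 is 135.84.0.0/14 -> DIST1
At DIST1: longest match for 135.85.184.71 is 135.84.0.0/14 -> WAN
At WAN: longest match for 135.85.184.71 is 135.84.0.0/15 -> directly connected

DIST2 - ACCESS - DIST1 - WAN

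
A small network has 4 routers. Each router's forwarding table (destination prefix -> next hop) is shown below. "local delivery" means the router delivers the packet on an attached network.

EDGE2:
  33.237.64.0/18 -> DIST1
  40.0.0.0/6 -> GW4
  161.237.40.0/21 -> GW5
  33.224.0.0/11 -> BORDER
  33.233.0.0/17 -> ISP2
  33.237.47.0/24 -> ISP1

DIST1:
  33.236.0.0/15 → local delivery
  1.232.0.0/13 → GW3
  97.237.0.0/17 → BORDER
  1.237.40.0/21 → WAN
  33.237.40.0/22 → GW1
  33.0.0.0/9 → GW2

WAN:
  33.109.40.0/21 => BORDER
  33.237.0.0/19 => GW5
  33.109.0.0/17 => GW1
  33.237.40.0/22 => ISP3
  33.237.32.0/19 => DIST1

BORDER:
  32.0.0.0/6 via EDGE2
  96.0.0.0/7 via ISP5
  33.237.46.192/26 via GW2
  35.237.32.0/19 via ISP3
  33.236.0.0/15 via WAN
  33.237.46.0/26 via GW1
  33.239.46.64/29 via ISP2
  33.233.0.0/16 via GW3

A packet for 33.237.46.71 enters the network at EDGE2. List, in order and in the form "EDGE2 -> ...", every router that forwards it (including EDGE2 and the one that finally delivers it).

EDGE2 -> BORDER -> WAN -> DIST1

At EDGE2: longest match for 33.237.46.71 is 33.224.0.0/11 -> BORDER
At BORDER: longest match for 33.237.46.71 is 33.236.0.0/15 -> WAN
At WAN: longest match for 33.237.46.71 is 33.237.32.0/19 -> DIST1
At DIST1: longest match for 33.237.46.71 is 33.236.0.0/15 -> local delivery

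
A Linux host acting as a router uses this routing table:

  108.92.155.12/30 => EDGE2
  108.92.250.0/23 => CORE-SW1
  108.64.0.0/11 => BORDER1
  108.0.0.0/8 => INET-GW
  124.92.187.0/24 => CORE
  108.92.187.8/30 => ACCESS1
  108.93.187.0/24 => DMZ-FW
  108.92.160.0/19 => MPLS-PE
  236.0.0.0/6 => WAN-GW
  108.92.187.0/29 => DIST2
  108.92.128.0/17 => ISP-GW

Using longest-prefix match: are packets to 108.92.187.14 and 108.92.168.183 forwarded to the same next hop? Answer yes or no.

yes

108.92.187.14: longest match 108.92.160.0/19 -> MPLS-PE
108.92.168.183: longest match 108.92.160.0/19 -> MPLS-PE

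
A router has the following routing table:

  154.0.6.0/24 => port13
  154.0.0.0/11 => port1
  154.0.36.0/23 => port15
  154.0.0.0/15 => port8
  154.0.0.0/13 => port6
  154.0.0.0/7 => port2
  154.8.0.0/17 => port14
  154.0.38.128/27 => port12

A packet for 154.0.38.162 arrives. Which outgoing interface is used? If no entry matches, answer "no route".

port8

Routes whose prefix contains 154.0.38.162:
  154.0.0.0/7 (154.0.0.0 - 155.255.255.255) -> port2
  154.0.0.0/11 (154.0.0.0 - 154.31.255.255) -> port1
  154.0.0.0/13 (154.0.0.0 - 154.7.255.255) -> port6
  154.0.0.0/15 (154.0.0.0 - 154.1.255.255) -> port8
More-specific entries that do NOT match:
  154.0.38.128/27 (154.0.38.128 - 154.0.38.159) does not contain 154.0.38.162
  154.0.6.0/24 (154.0.6.0 - 154.0.6.255) does not contain 154.0.38.162
  154.0.36.0/23 (154.0.36.0 - 154.0.37.255) does not contain 154.0.38.162
  154.8.0.0/17 (154.8.0.0 - 154.8.127.255) does not contain 154.0.38.162
Longest matching prefix is /15 -> interface port8.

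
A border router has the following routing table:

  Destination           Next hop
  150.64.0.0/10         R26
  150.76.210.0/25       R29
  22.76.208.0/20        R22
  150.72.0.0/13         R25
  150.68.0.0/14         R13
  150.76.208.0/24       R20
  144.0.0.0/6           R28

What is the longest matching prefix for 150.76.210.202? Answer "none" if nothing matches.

150.72.0.0/13

Entries matching 150.76.210.202:
  150.64.0.0/10 (150.64.0.0 - 150.127.255.255)
  150.72.0.0/13 (150.72.0.0 - 150.79.255.255)
Most specific is 150.72.0.0/13.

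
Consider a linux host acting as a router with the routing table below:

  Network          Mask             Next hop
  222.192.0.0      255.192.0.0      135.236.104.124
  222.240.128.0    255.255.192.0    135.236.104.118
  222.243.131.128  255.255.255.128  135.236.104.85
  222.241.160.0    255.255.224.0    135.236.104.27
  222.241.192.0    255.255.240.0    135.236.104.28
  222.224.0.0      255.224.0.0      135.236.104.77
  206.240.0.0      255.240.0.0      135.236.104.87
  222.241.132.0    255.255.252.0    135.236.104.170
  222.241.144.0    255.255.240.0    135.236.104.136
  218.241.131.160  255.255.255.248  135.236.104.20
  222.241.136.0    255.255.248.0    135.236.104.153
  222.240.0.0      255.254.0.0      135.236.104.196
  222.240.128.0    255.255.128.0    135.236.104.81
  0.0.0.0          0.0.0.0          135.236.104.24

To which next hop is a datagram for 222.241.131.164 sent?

135.236.104.196

Routes whose prefix contains 222.241.131.164:
  0.0.0.0/0 (default, matches everything) -> 135.236.104.24
  222.192.0.0/10 (222.192.0.0 - 222.255.255.255) -> 135.236.104.124
  222.224.0.0/11 (222.224.0.0 - 222.255.255.255) -> 135.236.104.77
  222.240.0.0/15 (222.240.0.0 - 222.241.255.255) -> 135.236.104.196
More-specific entries that do NOT match:
  218.241.131.160/29 (218.241.131.160 - 218.241.131.167) does not contain 222.241.131.164
  222.243.131.128/25 (222.243.131.128 - 222.243.131.255) does not contain 222.241.131.164
  222.241.132.0/22 (222.241.132.0 - 222.241.135.255) does not contain 222.241.131.164
  222.241.136.0/21 (222.241.136.0 - 222.241.143.255) does not contain 222.241.131.164
  222.241.192.0/20 (222.241.192.0 - 222.241.207.255) does not contain 222.241.131.164
  222.241.144.0/20 (222.241.144.0 - 222.241.159.255) does not contain 222.241.131.164
  222.241.160.0/19 (222.241.160.0 - 222.241.191.255) does not contain 222.241.131.164
  222.240.128.0/18 (222.240.128.0 - 222.240.191.255) does not contain 222.241.131.164
  222.240.128.0/17 (222.240.128.0 - 222.240.255.255) does not contain 222.241.131.164
Longest matching prefix is /15 -> next hop 135.236.104.196.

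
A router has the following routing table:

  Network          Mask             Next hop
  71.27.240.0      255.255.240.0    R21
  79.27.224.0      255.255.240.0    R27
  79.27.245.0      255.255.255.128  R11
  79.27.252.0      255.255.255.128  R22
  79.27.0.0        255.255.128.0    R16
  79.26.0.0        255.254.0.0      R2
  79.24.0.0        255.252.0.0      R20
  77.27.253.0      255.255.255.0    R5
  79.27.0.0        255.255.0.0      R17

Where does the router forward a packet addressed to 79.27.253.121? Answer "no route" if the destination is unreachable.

Routes whose prefix contains 79.27.253.121:
  79.24.0.0/14 (79.24.0.0 - 79.27.255.255) -> R20
  79.26.0.0/15 (79.26.0.0 - 79.27.255.255) -> R2
  79.27.0.0/16 (79.27.0.0 - 79.27.255.255) -> R17
More-specific entries that do NOT match:
  79.27.245.0/25 (79.27.245.0 - 79.27.245.127) does not contain 79.27.253.121
  79.27.252.0/25 (79.27.252.0 - 79.27.252.127) does not contain 79.27.253.121
  77.27.253.0/24 (77.27.253.0 - 77.27.253.255) does not contain 79.27.253.121
  71.27.240.0/20 (71.27.240.0 - 71.27.255.255) does not contain 79.27.253.121
  79.27.224.0/20 (79.27.224.0 - 79.27.239.255) does not contain 79.27.253.121
  79.27.0.0/17 (79.27.0.0 - 79.27.127.255) does not contain 79.27.253.121
Longest matching prefix is /16 -> next hop R17.

R17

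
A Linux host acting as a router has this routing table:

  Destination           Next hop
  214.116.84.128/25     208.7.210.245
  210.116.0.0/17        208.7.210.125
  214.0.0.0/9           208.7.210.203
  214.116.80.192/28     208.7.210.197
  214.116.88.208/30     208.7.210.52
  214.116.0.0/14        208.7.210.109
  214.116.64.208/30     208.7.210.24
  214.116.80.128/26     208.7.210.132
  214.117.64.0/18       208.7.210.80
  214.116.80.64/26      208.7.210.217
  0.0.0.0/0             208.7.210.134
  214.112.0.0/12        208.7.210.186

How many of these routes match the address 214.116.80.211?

4

Prefixes containing 214.116.80.211:
  0.0.0.0/0 (default, matches everything)
  214.0.0.0/9 (214.0.0.0 - 214.127.255.255)
  214.112.0.0/12 (214.112.0.0 - 214.127.255.255)
  214.116.0.0/14 (214.116.0.0 - 214.119.255.255)
Total matching entries: 4.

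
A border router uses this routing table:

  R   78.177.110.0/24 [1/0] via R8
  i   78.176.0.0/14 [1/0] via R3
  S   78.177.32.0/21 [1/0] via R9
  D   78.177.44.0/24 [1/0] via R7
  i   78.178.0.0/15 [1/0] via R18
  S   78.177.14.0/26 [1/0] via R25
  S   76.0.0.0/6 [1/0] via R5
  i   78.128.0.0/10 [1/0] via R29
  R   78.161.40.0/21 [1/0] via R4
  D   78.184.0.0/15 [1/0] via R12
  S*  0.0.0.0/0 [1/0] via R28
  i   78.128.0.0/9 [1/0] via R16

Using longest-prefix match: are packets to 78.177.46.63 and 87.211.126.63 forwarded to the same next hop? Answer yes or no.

no

78.177.46.63: longest match 78.176.0.0/14 -> R3
87.211.126.63: longest match 0.0.0.0/0 -> R28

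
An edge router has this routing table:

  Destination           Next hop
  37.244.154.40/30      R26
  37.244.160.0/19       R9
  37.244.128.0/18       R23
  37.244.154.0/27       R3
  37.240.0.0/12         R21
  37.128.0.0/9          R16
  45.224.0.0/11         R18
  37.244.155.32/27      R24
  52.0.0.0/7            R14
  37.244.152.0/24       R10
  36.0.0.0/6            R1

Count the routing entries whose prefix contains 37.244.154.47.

4

Prefixes containing 37.244.154.47:
  36.0.0.0/6 (36.0.0.0 - 39.255.255.255)
  37.128.0.0/9 (37.128.0.0 - 37.255.255.255)
  37.240.0.0/12 (37.240.0.0 - 37.255.255.255)
  37.244.128.0/18 (37.244.128.0 - 37.244.191.255)
Total matching entries: 4.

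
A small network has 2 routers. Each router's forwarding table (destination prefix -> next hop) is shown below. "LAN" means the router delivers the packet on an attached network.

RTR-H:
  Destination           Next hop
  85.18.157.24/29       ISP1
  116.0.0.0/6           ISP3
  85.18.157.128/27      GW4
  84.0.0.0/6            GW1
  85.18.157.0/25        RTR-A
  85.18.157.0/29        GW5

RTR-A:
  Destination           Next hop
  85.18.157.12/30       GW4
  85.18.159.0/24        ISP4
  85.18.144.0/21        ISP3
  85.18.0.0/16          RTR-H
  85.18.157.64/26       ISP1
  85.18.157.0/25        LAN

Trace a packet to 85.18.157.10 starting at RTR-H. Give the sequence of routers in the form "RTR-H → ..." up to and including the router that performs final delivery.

RTR-H → RTR-A

At RTR-H: longest match for 85.18.157.10 is 85.18.157.0/25 -> RTR-A
At RTR-A: longest match for 85.18.157.10 is 85.18.157.0/25 -> LAN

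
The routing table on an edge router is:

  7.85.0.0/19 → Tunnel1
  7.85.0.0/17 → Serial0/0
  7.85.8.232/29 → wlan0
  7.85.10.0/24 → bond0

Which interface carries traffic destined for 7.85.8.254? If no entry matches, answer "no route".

Tunnel1

Routes whose prefix contains 7.85.8.254:
  7.85.0.0/17 (7.85.0.0 - 7.85.127.255) -> Serial0/0
  7.85.0.0/19 (7.85.0.0 - 7.85.31.255) -> Tunnel1
More-specific entries that do NOT match:
  7.85.8.232/29 (7.85.8.232 - 7.85.8.239) does not contain 7.85.8.254
  7.85.10.0/24 (7.85.10.0 - 7.85.10.255) does not contain 7.85.8.254
Longest matching prefix is /19 -> interface Tunnel1.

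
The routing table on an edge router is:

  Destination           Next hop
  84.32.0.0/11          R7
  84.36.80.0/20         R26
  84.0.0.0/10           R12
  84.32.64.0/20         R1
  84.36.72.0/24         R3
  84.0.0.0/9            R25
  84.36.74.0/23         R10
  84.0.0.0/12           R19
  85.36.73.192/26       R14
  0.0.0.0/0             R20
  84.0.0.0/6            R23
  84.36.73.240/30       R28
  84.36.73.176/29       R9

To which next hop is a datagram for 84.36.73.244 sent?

R7

Routes whose prefix contains 84.36.73.244:
  0.0.0.0/0 (default, matches everything) -> R20
  84.0.0.0/6 (84.0.0.0 - 87.255.255.255) -> R23
  84.0.0.0/9 (84.0.0.0 - 84.127.255.255) -> R25
  84.0.0.0/10 (84.0.0.0 - 84.63.255.255) -> R12
  84.32.0.0/11 (84.32.0.0 - 84.63.255.255) -> R7
More-specific entries that do NOT match:
  84.36.73.240/30 (84.36.73.240 - 84.36.73.243) does not contain 84.36.73.244
  84.36.73.176/29 (84.36.73.176 - 84.36.73.183) does not contain 84.36.73.244
  85.36.73.192/26 (85.36.73.192 - 85.36.73.255) does not contain 84.36.73.244
  84.36.72.0/24 (84.36.72.0 - 84.36.72.255) does not contain 84.36.73.244
  84.36.74.0/23 (84.36.74.0 - 84.36.75.255) does not contain 84.36.73.244
  84.36.80.0/20 (84.36.80.0 - 84.36.95.255) does not contain 84.36.73.244
  84.32.64.0/20 (84.32.64.0 - 84.32.79.255) does not contain 84.36.73.244
  84.0.0.0/12 (84.0.0.0 - 84.15.255.255) does not contain 84.36.73.244
Longest matching prefix is /11 -> next hop R7.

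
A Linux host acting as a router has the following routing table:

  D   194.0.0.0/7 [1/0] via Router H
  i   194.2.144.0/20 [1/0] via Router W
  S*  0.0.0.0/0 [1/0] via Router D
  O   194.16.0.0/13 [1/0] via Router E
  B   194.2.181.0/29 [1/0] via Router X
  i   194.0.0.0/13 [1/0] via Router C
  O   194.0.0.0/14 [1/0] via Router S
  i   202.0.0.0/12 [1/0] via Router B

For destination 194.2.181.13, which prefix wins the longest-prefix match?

194.0.0.0/14

Entries matching 194.2.181.13:
  0.0.0.0/0 (default, matches everything)
  194.0.0.0/7 (194.0.0.0 - 195.255.255.255)
  194.0.0.0/13 (194.0.0.0 - 194.7.255.255)
  194.0.0.0/14 (194.0.0.0 - 194.3.255.255)
Most specific is 194.0.0.0/14.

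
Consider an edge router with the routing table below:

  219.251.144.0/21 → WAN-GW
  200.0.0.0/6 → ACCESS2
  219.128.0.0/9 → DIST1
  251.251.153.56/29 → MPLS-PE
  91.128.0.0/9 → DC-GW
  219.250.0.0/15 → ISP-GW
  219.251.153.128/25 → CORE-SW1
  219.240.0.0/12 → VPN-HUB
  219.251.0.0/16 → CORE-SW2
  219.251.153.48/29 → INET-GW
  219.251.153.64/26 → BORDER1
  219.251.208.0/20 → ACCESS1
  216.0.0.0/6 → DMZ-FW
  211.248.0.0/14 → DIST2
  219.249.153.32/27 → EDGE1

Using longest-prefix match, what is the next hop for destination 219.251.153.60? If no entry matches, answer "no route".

CORE-SW2

Routes whose prefix contains 219.251.153.60:
  216.0.0.0/6 (216.0.0.0 - 219.255.255.255) -> DMZ-FW
  219.128.0.0/9 (219.128.0.0 - 219.255.255.255) -> DIST1
  219.240.0.0/12 (219.240.0.0 - 219.255.255.255) -> VPN-HUB
  219.250.0.0/15 (219.250.0.0 - 219.251.255.255) -> ISP-GW
  219.251.0.0/16 (219.251.0.0 - 219.251.255.255) -> CORE-SW2
More-specific entries that do NOT match:
  251.251.153.56/29 (251.251.153.56 - 251.251.153.63) does not contain 219.251.153.60
  219.251.153.48/29 (219.251.153.48 - 219.251.153.55) does not contain 219.251.153.60
  219.249.153.32/27 (219.249.153.32 - 219.249.153.63) does not contain 219.251.153.60
  219.251.153.64/26 (219.251.153.64 - 219.251.153.127) does not contain 219.251.153.60
  219.251.153.128/25 (219.251.153.128 - 219.251.153.255) does not contain 219.251.153.60
  219.251.144.0/21 (219.251.144.0 - 219.251.151.255) does not contain 219.251.153.60
  219.251.208.0/20 (219.251.208.0 - 219.251.223.255) does not contain 219.251.153.60
Longest matching prefix is /16 -> next hop CORE-SW2.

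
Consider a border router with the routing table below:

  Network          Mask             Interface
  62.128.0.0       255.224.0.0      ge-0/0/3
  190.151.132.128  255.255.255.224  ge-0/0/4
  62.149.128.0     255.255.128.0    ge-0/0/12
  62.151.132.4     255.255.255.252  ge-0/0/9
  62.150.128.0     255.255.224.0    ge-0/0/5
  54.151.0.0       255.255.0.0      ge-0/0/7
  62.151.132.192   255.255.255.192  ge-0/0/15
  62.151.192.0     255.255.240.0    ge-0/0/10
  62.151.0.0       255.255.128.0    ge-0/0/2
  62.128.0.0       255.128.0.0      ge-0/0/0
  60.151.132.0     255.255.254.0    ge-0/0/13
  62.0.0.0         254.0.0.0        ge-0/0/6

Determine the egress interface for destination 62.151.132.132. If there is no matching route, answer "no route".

Routes whose prefix contains 62.151.132.132:
  62.0.0.0/7 (62.0.0.0 - 63.255.255.255) -> ge-0/0/6
  62.128.0.0/9 (62.128.0.0 - 62.255.255.255) -> ge-0/0/0
  62.128.0.0/11 (62.128.0.0 - 62.159.255.255) -> ge-0/0/3
More-specific entries that do NOT match:
  62.151.132.4/30 (62.151.132.4 - 62.151.132.7) does not contain 62.151.132.132
  190.151.132.128/27 (190.151.132.128 - 190.151.132.159) does not contain 62.151.132.132
  62.151.132.192/26 (62.151.132.192 - 62.151.132.255) does not contain 62.151.132.132
  60.151.132.0/23 (60.151.132.0 - 60.151.133.255) does not contain 62.151.132.132
  62.151.192.0/20 (62.151.192.0 - 62.151.207.255) does not contain 62.151.132.132
  62.150.128.0/19 (62.150.128.0 - 62.150.159.255) does not contain 62.151.132.132
  62.149.128.0/17 (62.149.128.0 - 62.149.255.255) does not contain 62.151.132.132
  62.151.0.0/17 (62.151.0.0 - 62.151.127.255) does not contain 62.151.132.132
  54.151.0.0/16 (54.151.0.0 - 54.151.255.255) does not contain 62.151.132.132
Longest matching prefix is /11 -> interface ge-0/0/3.

ge-0/0/3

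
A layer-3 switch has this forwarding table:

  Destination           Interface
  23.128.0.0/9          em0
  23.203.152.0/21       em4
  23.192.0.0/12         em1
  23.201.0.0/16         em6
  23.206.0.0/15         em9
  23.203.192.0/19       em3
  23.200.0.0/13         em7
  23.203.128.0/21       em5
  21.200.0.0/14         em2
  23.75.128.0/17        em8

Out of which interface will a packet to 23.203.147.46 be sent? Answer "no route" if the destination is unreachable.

em7

Routes whose prefix contains 23.203.147.46:
  23.128.0.0/9 (23.128.0.0 - 23.255.255.255) -> em0
  23.192.0.0/12 (23.192.0.0 - 23.207.255.255) -> em1
  23.200.0.0/13 (23.200.0.0 - 23.207.255.255) -> em7
More-specific entries that do NOT match:
  23.203.152.0/21 (23.203.152.0 - 23.203.159.255) does not contain 23.203.147.46
  23.203.128.0/21 (23.203.128.0 - 23.203.135.255) does not contain 23.203.147.46
  23.203.192.0/19 (23.203.192.0 - 23.203.223.255) does not contain 23.203.147.46
  23.75.128.0/17 (23.75.128.0 - 23.75.255.255) does not contain 23.203.147.46
  23.201.0.0/16 (23.201.0.0 - 23.201.255.255) does not contain 23.203.147.46
  23.206.0.0/15 (23.206.0.0 - 23.207.255.255) does not contain 23.203.147.46
  21.200.0.0/14 (21.200.0.0 - 21.203.255.255) does not contain 23.203.147.46
Longest matching prefix is /13 -> interface em7.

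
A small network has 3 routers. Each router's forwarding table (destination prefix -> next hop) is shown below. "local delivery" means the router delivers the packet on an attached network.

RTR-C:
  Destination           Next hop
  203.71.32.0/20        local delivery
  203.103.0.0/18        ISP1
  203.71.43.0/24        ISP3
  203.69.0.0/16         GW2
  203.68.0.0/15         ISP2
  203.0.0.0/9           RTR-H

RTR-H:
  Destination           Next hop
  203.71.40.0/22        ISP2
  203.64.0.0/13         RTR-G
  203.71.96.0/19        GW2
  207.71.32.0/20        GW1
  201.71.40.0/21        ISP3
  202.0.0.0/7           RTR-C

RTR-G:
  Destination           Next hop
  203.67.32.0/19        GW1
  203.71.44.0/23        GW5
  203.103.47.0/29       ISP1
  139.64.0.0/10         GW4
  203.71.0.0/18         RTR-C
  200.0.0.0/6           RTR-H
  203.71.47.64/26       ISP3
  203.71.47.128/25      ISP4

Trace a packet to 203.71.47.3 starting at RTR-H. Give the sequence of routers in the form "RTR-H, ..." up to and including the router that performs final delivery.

At RTR-H: longest match for 203.71.47.3 is 203.64.0.0/13 -> RTR-G
At RTR-G: longest match for 203.71.47.3 is 203.71.0.0/18 -> RTR-C
At RTR-C: longest match for 203.71.47.3 is 203.71.32.0/20 -> local delivery

RTR-H, RTR-G, RTR-C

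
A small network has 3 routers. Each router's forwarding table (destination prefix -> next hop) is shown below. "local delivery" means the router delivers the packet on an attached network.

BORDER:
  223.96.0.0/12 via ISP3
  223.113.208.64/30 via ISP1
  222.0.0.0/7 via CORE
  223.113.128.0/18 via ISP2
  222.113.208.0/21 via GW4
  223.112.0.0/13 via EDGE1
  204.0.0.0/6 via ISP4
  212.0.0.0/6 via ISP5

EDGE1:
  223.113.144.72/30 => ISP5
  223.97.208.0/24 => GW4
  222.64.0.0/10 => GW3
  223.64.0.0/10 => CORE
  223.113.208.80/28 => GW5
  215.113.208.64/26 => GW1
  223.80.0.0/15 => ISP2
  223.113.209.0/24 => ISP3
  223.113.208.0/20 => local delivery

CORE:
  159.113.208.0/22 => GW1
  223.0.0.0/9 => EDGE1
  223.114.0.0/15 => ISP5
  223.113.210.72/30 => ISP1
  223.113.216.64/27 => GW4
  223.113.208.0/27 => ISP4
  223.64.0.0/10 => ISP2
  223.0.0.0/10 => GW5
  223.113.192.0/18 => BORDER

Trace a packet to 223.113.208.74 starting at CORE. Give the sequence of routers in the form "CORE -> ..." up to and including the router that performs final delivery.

CORE -> BORDER -> EDGE1

At CORE: longest match for 223.113.208.74 is 223.113.192.0/18 -> BORDER
At BORDER: longest match for 223.113.208.74 is 223.112.0.0/13 -> EDGE1
At EDGE1: longest match for 223.113.208.74 is 223.113.208.0/20 -> local delivery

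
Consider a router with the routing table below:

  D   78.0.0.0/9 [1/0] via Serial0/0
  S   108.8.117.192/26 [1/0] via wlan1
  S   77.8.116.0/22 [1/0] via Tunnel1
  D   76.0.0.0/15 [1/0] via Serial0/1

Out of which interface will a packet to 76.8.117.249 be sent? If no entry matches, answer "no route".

no route

No entry's prefix contains 76.8.117.249; there is no default route.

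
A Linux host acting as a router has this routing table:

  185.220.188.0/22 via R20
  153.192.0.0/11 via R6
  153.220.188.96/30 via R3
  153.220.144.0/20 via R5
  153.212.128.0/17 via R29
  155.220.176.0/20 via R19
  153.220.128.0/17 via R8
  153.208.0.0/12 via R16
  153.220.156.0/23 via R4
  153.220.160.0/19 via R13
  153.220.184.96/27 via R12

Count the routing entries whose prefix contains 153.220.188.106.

Prefixes containing 153.220.188.106:
  153.192.0.0/11 (153.192.0.0 - 153.223.255.255)
  153.208.0.0/12 (153.208.0.0 - 153.223.255.255)
  153.220.128.0/17 (153.220.128.0 - 153.220.255.255)
  153.220.160.0/19 (153.220.160.0 - 153.220.191.255)
Total matching entries: 4.

4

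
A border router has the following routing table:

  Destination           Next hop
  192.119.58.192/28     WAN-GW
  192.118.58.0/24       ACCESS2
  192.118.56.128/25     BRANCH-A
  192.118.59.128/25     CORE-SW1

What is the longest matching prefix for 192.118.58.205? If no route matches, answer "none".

Entries matching 192.118.58.205:
  192.118.58.0/24 (192.118.58.0 - 192.118.58.255)
Most specific is 192.118.58.0/24.

192.118.58.0/24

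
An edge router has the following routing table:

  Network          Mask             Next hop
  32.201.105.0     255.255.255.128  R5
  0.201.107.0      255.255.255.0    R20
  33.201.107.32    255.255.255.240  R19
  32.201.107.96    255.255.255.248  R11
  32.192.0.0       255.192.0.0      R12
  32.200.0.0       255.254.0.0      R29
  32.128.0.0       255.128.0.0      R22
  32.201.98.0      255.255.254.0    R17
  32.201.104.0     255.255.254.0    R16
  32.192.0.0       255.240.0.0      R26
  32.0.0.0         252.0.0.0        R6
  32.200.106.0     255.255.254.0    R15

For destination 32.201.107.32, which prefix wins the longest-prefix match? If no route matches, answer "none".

Entries matching 32.201.107.32:
  32.0.0.0/6 (32.0.0.0 - 35.255.255.255)
  32.128.0.0/9 (32.128.0.0 - 32.255.255.255)
  32.192.0.0/10 (32.192.0.0 - 32.255.255.255)
  32.192.0.0/12 (32.192.0.0 - 32.207.255.255)
  32.200.0.0/15 (32.200.0.0 - 32.201.255.255)
Most specific is 32.200.0.0/15.

32.200.0.0/15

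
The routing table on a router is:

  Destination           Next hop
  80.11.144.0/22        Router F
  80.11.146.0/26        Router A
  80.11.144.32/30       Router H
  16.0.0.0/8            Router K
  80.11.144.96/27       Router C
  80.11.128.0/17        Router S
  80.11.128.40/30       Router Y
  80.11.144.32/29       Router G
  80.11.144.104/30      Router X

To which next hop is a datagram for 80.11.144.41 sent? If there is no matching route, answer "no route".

Routes whose prefix contains 80.11.144.41:
  80.11.128.0/17 (80.11.128.0 - 80.11.255.255) -> Router S
  80.11.144.0/22 (80.11.144.0 - 80.11.147.255) -> Router F
More-specific entries that do NOT match:
  80.11.144.32/30 (80.11.144.32 - 80.11.144.35) does not contain 80.11.144.41
  80.11.128.40/30 (80.11.128.40 - 80.11.128.43) does not contain 80.11.144.41
  80.11.144.104/30 (80.11.144.104 - 80.11.144.107) does not contain 80.11.144.41
  80.11.144.32/29 (80.11.144.32 - 80.11.144.39) does not contain 80.11.144.41
  80.11.144.96/27 (80.11.144.96 - 80.11.144.127) does not contain 80.11.144.41
  80.11.146.0/26 (80.11.146.0 - 80.11.146.63) does not contain 80.11.144.41
Longest matching prefix is /22 -> next hop Router F.

Router F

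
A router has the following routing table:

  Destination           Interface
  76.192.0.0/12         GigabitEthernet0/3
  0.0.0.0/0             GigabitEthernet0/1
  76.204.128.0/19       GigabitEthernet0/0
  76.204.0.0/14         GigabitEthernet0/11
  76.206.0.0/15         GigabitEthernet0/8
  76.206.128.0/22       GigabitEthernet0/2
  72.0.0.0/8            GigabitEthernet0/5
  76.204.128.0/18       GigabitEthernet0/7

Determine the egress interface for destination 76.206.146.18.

GigabitEthernet0/8

Routes whose prefix contains 76.206.146.18:
  0.0.0.0/0 (default, matches everything) -> GigabitEthernet0/1
  76.192.0.0/12 (76.192.0.0 - 76.207.255.255) -> GigabitEthernet0/3
  76.204.0.0/14 (76.204.0.0 - 76.207.255.255) -> GigabitEthernet0/11
  76.206.0.0/15 (76.206.0.0 - 76.207.255.255) -> GigabitEthernet0/8
More-specific entries that do NOT match:
  76.206.128.0/22 (76.206.128.0 - 76.206.131.255) does not contain 76.206.146.18
  76.204.128.0/19 (76.204.128.0 - 76.204.159.255) does not contain 76.206.146.18
  76.204.128.0/18 (76.204.128.0 - 76.204.191.255) does not contain 76.206.146.18
Longest matching prefix is /15 -> interface GigabitEthernet0/8.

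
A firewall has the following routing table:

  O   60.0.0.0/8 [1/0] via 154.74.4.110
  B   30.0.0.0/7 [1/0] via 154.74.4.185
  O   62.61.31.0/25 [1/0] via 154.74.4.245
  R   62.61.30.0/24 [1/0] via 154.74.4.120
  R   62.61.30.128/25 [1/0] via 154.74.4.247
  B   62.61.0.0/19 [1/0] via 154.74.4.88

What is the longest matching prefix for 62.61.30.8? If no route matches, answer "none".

Entries matching 62.61.30.8:
  62.61.0.0/19 (62.61.0.0 - 62.61.31.255)
  62.61.30.0/24 (62.61.30.0 - 62.61.30.255)
Most specific is 62.61.30.0/24.

62.61.30.0/24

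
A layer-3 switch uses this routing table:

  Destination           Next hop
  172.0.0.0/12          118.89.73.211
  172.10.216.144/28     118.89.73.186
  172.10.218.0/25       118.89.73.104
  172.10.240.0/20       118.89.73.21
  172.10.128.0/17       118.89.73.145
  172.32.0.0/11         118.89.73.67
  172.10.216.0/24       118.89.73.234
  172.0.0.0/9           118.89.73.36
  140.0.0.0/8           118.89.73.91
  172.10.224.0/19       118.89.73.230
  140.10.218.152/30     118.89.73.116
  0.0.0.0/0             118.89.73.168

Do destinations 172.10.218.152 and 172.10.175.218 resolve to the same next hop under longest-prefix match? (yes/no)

yes

172.10.218.152: longest match 172.10.128.0/17 -> 118.89.73.145
172.10.175.218: longest match 172.10.128.0/17 -> 118.89.73.145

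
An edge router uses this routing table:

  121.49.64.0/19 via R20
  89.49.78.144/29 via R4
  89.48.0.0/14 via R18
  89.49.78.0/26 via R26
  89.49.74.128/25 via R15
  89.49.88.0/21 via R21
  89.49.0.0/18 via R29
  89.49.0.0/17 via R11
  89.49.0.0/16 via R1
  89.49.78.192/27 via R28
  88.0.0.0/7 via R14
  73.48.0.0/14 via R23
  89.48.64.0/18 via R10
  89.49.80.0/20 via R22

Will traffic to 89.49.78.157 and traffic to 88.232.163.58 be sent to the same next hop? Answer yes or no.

no

89.49.78.157: longest match 89.49.0.0/17 -> R11
88.232.163.58: longest match 88.0.0.0/7 -> R14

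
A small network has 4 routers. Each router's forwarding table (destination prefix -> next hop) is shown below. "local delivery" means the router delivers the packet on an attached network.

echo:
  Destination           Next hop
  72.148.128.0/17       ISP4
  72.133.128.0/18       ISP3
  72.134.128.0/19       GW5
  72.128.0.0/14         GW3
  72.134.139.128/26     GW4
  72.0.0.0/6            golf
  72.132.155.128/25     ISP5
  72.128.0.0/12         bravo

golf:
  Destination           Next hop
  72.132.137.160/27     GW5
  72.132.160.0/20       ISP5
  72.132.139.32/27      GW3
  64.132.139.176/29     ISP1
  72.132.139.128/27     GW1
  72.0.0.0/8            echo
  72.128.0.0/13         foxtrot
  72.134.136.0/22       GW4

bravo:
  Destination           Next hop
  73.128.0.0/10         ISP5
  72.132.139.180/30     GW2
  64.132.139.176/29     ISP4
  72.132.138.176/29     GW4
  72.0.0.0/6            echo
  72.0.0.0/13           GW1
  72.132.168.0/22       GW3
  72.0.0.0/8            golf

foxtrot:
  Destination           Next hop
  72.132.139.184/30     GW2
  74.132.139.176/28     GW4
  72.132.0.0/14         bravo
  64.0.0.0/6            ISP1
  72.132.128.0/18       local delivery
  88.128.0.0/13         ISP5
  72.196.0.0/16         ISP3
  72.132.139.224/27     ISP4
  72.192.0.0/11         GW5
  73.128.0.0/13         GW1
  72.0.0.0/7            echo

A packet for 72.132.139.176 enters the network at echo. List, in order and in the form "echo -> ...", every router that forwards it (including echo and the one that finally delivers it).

At echo: longest match for 72.132.139.176 is 72.128.0.0/12 -> bravo
At bravo: longest match for 72.132.139.176 is 72.0.0.0/8 -> golf
At golf: longest match for 72.132.139.176 is 72.128.0.0/13 -> foxtrot
At foxtrot: longest match for 72.132.139.176 is 72.132.128.0/18 -> local delivery

echo -> bravo -> golf -> foxtrot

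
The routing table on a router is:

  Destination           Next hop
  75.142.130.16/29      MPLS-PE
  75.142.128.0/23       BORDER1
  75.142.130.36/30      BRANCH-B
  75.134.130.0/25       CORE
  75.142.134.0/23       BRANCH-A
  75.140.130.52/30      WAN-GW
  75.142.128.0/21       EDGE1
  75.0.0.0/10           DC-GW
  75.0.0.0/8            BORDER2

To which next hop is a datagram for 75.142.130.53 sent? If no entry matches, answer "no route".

EDGE1

Routes whose prefix contains 75.142.130.53:
  75.0.0.0/8 (75.0.0.0 - 75.255.255.255) -> BORDER2
  75.142.128.0/21 (75.142.128.0 - 75.142.135.255) -> EDGE1
More-specific entries that do NOT match:
  75.142.130.36/30 (75.142.130.36 - 75.142.130.39) does not contain 75.142.130.53
  75.140.130.52/30 (75.140.130.52 - 75.140.130.55) does not contain 75.142.130.53
  75.142.130.16/29 (75.142.130.16 - 75.142.130.23) does not contain 75.142.130.53
  75.134.130.0/25 (75.134.130.0 - 75.134.130.127) does not contain 75.142.130.53
  75.142.128.0/23 (75.142.128.0 - 75.142.129.255) does not contain 75.142.130.53
  75.142.134.0/23 (75.142.134.0 - 75.142.135.255) does not contain 75.142.130.53
Longest matching prefix is /21 -> next hop EDGE1.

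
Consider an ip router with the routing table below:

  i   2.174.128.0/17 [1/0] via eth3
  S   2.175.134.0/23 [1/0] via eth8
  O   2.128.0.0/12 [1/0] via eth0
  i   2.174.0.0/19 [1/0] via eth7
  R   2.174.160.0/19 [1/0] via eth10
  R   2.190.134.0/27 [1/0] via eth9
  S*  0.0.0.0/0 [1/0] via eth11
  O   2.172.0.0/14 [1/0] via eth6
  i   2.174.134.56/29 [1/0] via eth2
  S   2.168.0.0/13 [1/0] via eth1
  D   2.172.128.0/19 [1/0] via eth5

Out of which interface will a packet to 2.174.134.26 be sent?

eth3

Routes whose prefix contains 2.174.134.26:
  0.0.0.0/0 (default, matches everything) -> eth11
  2.168.0.0/13 (2.168.0.0 - 2.175.255.255) -> eth1
  2.172.0.0/14 (2.172.0.0 - 2.175.255.255) -> eth6
  2.174.128.0/17 (2.174.128.0 - 2.174.255.255) -> eth3
More-specific entries that do NOT match:
  2.174.134.56/29 (2.174.134.56 - 2.174.134.63) does not contain 2.174.134.26
  2.190.134.0/27 (2.190.134.0 - 2.190.134.31) does not contain 2.174.134.26
  2.175.134.0/23 (2.175.134.0 - 2.175.135.255) does not contain 2.174.134.26
  2.174.0.0/19 (2.174.0.0 - 2.174.31.255) does not contain 2.174.134.26
  2.174.160.0/19 (2.174.160.0 - 2.174.191.255) does not contain 2.174.134.26
  2.172.128.0/19 (2.172.128.0 - 2.172.159.255) does not contain 2.174.134.26
Longest matching prefix is /17 -> interface eth3.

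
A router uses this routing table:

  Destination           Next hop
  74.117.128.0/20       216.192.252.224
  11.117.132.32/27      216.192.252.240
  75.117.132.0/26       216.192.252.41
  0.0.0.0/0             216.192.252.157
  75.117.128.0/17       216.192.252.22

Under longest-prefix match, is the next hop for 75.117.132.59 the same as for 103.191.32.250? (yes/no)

75.117.132.59: longest match 75.117.132.0/26 -> 216.192.252.41
103.191.32.250: longest match 0.0.0.0/0 -> 216.192.252.157

no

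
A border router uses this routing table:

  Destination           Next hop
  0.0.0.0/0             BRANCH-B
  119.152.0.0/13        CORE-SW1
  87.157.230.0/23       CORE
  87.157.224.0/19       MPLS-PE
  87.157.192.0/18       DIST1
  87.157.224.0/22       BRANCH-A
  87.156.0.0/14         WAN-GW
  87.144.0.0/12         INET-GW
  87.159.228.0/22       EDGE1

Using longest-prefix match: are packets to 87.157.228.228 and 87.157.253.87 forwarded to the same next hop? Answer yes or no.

87.157.228.228: longest match 87.157.224.0/19 -> MPLS-PE
87.157.253.87: longest match 87.157.224.0/19 -> MPLS-PE

yes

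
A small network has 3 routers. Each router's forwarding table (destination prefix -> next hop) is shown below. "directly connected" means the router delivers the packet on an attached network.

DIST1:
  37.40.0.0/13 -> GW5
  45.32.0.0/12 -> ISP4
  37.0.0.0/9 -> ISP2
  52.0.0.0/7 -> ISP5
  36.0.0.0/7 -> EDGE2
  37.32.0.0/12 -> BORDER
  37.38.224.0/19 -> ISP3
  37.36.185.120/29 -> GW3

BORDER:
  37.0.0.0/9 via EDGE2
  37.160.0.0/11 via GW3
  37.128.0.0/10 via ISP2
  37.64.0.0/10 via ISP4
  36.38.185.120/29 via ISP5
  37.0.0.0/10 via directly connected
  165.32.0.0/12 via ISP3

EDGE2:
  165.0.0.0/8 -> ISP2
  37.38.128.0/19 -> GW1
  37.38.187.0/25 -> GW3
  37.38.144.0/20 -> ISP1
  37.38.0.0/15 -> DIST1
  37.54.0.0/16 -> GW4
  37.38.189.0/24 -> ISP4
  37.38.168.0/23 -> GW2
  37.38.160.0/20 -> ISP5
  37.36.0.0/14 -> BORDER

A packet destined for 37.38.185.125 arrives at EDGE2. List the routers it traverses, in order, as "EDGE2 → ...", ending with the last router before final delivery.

EDGE2 → DIST1 → BORDER

At EDGE2: longest match for 37.38.185.125 is 37.38.0.0/15 -> DIST1
At DIST1: longest match for 37.38.185.125 is 37.32.0.0/12 -> BORDER
At BORDER: longest match for 37.38.185.125 is 37.0.0.0/10 -> directly connected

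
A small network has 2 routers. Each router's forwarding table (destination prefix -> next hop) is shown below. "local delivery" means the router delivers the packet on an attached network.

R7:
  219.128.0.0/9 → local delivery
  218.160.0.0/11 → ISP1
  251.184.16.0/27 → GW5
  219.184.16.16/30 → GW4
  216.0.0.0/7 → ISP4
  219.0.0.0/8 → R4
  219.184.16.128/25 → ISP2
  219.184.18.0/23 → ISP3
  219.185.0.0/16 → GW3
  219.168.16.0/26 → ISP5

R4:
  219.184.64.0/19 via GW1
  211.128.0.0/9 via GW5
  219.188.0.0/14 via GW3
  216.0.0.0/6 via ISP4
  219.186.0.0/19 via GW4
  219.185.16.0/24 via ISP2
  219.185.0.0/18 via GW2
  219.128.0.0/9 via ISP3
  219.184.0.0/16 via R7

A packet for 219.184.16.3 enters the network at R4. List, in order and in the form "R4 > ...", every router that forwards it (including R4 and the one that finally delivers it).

At R4: longest match for 219.184.16.3 is 219.184.0.0/16 -> R7
At R7: longest match for 219.184.16.3 is 219.128.0.0/9 -> local delivery

R4 > R7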